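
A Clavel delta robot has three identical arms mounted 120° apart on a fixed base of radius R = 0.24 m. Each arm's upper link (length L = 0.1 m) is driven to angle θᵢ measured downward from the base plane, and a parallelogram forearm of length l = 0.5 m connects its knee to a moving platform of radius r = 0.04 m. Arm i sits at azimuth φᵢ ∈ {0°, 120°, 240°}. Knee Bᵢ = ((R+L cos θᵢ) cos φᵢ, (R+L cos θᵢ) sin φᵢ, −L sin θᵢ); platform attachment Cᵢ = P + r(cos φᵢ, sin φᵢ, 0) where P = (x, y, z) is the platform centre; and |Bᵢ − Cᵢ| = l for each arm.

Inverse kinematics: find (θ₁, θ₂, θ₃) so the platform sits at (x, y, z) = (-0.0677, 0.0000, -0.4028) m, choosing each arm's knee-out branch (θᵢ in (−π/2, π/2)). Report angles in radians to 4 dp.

arm 1 (φ=0.0°): x'=-0.0677, y'=0.0000
  e−x'=0.2677;  (l²−L²−(e−x')²−y'²−z²)/2L = 0.0304
  √(A²+B²)=0.4836;  θ1 = -0.9842+1.5078 ≈ 0.5236
φ2=120.0° → target in arm frame (0.0338, 0.0586)
  e−x'=0.1661;  (l²−L²−(e−x')²−y'²−z²)/2L = 0.2335
  √(A²+B²)=0.4357;  θ2 = -1.1796+1.0051 ≈ -0.1745
φ3=240.0° → target in arm frame (0.0339, -0.0586)
  A cos θ + B sin θ = C:  0.1661·cos θ + -0.4028·sin θ = 0.2335
  θ3 = atan2(B,A) + arccos(C/0.4357) = -0.1745

θ₁ = 0.5236, θ₂ = -0.1745, θ₃ = -0.1745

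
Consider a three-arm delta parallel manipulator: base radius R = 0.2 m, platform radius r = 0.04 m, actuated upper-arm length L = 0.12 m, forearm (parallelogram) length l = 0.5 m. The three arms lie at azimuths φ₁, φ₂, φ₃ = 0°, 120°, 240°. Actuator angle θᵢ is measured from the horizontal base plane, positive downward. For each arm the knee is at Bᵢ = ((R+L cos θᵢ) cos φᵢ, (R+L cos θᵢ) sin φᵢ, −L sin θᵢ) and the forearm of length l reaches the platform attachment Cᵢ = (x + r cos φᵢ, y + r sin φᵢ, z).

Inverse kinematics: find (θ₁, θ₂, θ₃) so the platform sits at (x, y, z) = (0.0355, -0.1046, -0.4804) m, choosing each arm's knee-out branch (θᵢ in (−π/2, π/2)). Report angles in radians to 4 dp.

rotate P by −φ1: (0.0355, -0.1046, -0.4804)
  A=0.1245, B=-0.4804, C=(l²−L²−A²−y'²−z²)/(2L)=-0.0901
  √(A²+B²)=0.4963;  θ1 = -1.3172+1.7534 ≈ 0.4362
rotate P by −φ2: (-0.1083, 0.0216, -0.4804)
  e−x'=0.2683;  (l²−L²−(e−x')²−y'²−z²)/2L = -0.2819
  √(A²+B²)=0.5503;  θ2 = -1.0614+2.1086 ≈ 1.0472
arm 3 (φ=240.0°): x'=0.0728, y'=0.0830
  e−x'=0.0872;  (l²−L²−(e−x')²−y'²−z²)/2L = -0.0403
  γ=atan2(-0.4804,0.0872)=-1.3913;  ψ=arccos(-0.0826)=1.6535;  θ3=γ+ψ≈0.2622

θ₁ = 0.4362, θ₂ = 1.0472, θ₃ = 0.2622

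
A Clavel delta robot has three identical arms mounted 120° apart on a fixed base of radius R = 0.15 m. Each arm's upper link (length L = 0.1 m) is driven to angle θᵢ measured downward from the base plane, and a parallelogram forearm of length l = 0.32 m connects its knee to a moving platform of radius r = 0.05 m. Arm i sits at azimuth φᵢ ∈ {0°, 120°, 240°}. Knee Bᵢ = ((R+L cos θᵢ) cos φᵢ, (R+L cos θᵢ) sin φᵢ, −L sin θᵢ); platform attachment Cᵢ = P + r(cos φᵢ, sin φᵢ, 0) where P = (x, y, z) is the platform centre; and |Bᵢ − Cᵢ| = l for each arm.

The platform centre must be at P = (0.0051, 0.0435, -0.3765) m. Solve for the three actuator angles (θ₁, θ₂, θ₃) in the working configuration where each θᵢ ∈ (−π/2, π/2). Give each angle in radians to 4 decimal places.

φ1=0.0° → target in arm frame (0.0051, 0.0435)
  A=0.0949, B=-0.3765, C=(l²−L²−A²−y'²−z²)/(2L)=-0.3013
  γ=atan2(-0.3765,0.0949)=-1.3239;  ψ=arccos(-0.7759)=2.4589;  θ1=γ+ψ≈1.1350
rotate P by −φ2: (0.0351, -0.0262, -0.3765)
  e−x'=0.0649;  (l²−L²−(e−x')²−y'²−z²)/2L = -0.2712
  √(A²+B²)=0.3820;  θ2 = -1.4002+2.3602 ≈ 0.9601
φ3=240.0° → target in arm frame (-0.0402, -0.0173)
  A=0.1402, B=-0.3765, C=(l²−L²−A²−y'²−z²)/(2L)=-0.3466
  γ=atan2(-0.3765,0.1402)=-1.2143;  ψ=arccos(-0.8626)=2.6112;  θ3=γ+ψ≈1.3970

θ₁ = 1.1350, θ₂ = 0.9601, θ₃ = 1.3970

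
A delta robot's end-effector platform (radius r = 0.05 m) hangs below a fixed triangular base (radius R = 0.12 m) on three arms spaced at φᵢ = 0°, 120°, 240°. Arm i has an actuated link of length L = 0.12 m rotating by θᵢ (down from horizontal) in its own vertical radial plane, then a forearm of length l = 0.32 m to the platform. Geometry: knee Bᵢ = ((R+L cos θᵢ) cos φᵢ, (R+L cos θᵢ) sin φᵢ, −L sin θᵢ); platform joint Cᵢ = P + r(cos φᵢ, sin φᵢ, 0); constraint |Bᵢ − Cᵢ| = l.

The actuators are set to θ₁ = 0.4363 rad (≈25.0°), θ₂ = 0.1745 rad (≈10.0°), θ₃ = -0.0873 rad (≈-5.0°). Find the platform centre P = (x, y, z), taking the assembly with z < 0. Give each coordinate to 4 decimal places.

φ1=0.0°: virtual centre (0.1788, 0.0000, -0.0507), radius l
arm 2 at φ=120.0°: (R−r)+L cos θ2 = 0.1882;  S2 = (-0.0941, 0.1630, -0.0208)
arm 3 at φ=240.0°: (R−r)+L cos θ3 = 0.1895;  S3 = (-0.0948, -0.1641, 0.0105)
subtract pairs → two planes through P
[-0.5457 0.3259 0.0598]·P = 0.0013;  [-0.5471 -0.3283 0.1223]·P = 0.0015
det = 0.3575;  x = -0.0026+0.1664z,  y = -0.0003+0.0953z
sphere 1 gives Az²+Bz+C=0 with A=1.0368, B=0.0410, C=-0.0669;  B²−4AC=0.2793;  roots -0.2746, 0.2351;  negative root z = -0.2746
x = -0.0483, y = -0.0265

(-0.0483, -0.0265, -0.2746)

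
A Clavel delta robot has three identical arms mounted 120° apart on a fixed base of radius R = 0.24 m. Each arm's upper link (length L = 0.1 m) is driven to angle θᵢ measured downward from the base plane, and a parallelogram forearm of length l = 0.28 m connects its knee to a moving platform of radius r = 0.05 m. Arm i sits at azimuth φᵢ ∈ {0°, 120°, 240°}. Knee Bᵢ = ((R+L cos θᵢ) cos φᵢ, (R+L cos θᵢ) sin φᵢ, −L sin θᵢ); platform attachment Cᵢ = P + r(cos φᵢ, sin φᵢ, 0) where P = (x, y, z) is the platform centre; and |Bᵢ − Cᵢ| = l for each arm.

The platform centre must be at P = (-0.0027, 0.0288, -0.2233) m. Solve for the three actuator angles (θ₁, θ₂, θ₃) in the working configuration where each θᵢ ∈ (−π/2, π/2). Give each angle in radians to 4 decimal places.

φ1=0.0° → target in arm frame (-0.0027, 0.0288)
  A cos θ + B sin θ = C:  0.1927·cos θ + -0.2233·sin θ = -0.0971
  √(A²+B²)=0.2950;  θ1 = -0.8588+1.9064 ≈ 1.0475
rotate P by −φ2: (0.0263, -0.0121, -0.2233)
  e−x'=0.1637;  (l²−L²−(e−x')²−y'²−z²)/2L = -0.0420
  γ=atan2(-0.2233,0.1637)=-0.9382;  ψ=arccos(-0.1518)=1.7232;  θ2=γ+ψ≈0.7851
arm 3 (φ=240.0°): x'=-0.0236, y'=-0.0167
  e−x'=0.2136;  (l²−L²−(e−x')²−y'²−z²)/2L = -0.1368
  √(A²+B²)=0.3090;  θ3 = -0.8076+2.0295 ≈ 1.2219

θ₁ = 1.0475, θ₂ = 0.7851, θ₃ = 1.2219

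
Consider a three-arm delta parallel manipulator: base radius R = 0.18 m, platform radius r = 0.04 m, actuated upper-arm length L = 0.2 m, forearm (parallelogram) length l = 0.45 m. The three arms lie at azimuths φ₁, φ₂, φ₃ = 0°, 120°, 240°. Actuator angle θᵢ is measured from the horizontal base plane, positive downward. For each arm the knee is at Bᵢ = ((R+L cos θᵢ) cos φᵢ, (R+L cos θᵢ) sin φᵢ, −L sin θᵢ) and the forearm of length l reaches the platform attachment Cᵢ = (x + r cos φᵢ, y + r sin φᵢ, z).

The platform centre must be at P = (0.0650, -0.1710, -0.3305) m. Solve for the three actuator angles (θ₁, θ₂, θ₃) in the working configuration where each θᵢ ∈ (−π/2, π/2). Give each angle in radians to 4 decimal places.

φ1=0.0° → target in arm frame (0.0650, -0.1710)
  A=0.0750, B=-0.3305, C=(l²−L²−A²−y'²−z²)/(2L)=0.0460
  γ=atan2(-0.3305,0.0750)=-1.3476;  ψ=arccos(0.1358)=1.4346;  θ1=γ+ψ≈0.0870
φ2=120.0° → target in arm frame (-0.1806, 0.0292)
  A cos θ + B sin θ = C:  0.3206·cos θ + -0.3305·sin θ = -0.1259
  √(A²+B²)=0.4604;  θ2 = -0.8006+1.8478 ≈ 1.0471
φ3=240.0° → target in arm frame (0.1156, 0.1418)
  e−x'=0.0244;  (l²−L²−(e−x')²−y'²−z²)/2L = 0.0814
  θ3 = atan2(B,A) + arccos(C/0.3314) = -0.1745

θ₁ = 0.0870, θ₂ = 1.0471, θ₃ = -0.1745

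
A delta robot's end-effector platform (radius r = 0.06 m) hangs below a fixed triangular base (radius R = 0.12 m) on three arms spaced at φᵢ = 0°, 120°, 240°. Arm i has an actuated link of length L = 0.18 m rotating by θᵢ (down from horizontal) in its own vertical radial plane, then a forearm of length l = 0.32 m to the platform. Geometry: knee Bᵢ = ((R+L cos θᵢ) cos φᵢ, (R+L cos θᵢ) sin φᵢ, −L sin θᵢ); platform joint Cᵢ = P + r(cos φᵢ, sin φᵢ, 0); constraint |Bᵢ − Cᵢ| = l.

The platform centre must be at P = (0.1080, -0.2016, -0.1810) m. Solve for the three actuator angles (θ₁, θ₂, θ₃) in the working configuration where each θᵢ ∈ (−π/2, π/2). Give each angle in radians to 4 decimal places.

θ₁ = -0.1745, θ₂ = 1.3960, θ₃ = -0.2619

rotate P by −φ1: (0.1080, -0.2016, -0.1810)
  A cos θ + B sin θ = C:  -0.0480·cos θ + -0.1810·sin θ = -0.0159
  γ=atan2(-0.1810,-0.0480)=-1.8300;  ψ=arccos(-0.0847)=1.6556;  θ1=γ+ψ≈-0.1745
arm 2 (φ=120.0°): x'=-0.2286, y'=0.0073
  A=0.2886, B=-0.1810, C=(l²−L²−A²−y'²−z²)/(2L)=-0.1281
  √(A²+B²)=0.3407;  θ2 = -0.5602+1.9562 ≈ 1.3960
rotate P by −φ3: (0.1206, 0.1943, -0.1810)
  e−x'=-0.0606;  (l²−L²−(e−x')²−y'²−z²)/2L = -0.0117
  γ=atan2(-0.1810,-0.0606)=-1.8938;  ψ=arccos(-0.0611)=1.6319;  θ3=γ+ψ≈-0.2619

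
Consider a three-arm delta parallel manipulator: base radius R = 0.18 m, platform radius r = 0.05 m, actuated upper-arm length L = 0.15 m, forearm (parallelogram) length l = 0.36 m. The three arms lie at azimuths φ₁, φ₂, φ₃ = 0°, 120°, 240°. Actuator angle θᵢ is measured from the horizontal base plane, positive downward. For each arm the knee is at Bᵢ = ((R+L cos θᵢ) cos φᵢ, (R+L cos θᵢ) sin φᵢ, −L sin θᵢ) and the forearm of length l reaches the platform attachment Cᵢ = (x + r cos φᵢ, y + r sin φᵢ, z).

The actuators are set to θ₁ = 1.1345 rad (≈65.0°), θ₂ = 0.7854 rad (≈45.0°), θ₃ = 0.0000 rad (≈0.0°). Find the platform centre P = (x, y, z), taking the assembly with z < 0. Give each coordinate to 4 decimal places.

φ1=0.0°: virtual centre (0.1934, 0.0000, -0.1359), radius l
O2 = (0.2361·cos120.0°, 0.2361·sin120.0°, -0.1061) = (-0.1180, 0.2044, -0.1061)
φ3=240.0°: virtual centre (-0.1400, -0.2425, 0.0000), radius l
eliminate P² terms by subtracting sphere 1 from 2 and 3
plane₁₂: -0.6228x+0.4089y+0.0598z = 0.0111
det = 0.5747;  x = -0.0254+0.2439z,  y = -0.0115+0.2253z
into |P−O₁|² = l²: 1.1103z² + 0.1600z + -0.0631 = 0;  Δ = 0.3059;  z = -0.3211 or 0.1770 → z<0 root = -0.3211
x = -0.1037, y = -0.0839

(-0.1037, -0.0839, -0.3211)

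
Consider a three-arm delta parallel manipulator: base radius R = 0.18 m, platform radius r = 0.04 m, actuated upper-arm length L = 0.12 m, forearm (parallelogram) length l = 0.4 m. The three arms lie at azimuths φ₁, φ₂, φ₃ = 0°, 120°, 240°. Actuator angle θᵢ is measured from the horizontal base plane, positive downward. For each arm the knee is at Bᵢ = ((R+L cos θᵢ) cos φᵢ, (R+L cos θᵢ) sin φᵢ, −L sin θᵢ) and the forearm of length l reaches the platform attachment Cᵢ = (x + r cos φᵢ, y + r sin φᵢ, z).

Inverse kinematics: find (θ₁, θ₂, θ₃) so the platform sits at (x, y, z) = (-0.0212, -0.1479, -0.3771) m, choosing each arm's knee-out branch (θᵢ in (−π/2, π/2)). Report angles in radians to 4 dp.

arm 1 (φ=0.0°): x'=-0.0212, y'=-0.1479
  A=0.1612, B=-0.3771, C=(l²−L²−A²−y'²−z²)/(2L)=-0.1853
  √(A²+B²)=0.4101;  θ1 = -1.1668+2.0395 ≈ 0.8727
rotate P by −φ2: (-0.1175, 0.0923, -0.3771)
  A cos θ + B sin θ = C:  0.2575·cos θ + -0.3771·sin θ = -0.2976
  θ2 = atan2(B,A) + arccos(C/0.4566) = 1.3090
φ3=240.0° → target in arm frame (0.1387, 0.0556)
  e−x'=0.0013;  (l²−L²−(e−x')²−y'²−z²)/2L = 0.0013
  θ3 = atan2(B,A) + arccos(C/0.3771) = 0.0001

θ₁ = 0.8727, θ₂ = 1.3090, θ₃ = 0.0001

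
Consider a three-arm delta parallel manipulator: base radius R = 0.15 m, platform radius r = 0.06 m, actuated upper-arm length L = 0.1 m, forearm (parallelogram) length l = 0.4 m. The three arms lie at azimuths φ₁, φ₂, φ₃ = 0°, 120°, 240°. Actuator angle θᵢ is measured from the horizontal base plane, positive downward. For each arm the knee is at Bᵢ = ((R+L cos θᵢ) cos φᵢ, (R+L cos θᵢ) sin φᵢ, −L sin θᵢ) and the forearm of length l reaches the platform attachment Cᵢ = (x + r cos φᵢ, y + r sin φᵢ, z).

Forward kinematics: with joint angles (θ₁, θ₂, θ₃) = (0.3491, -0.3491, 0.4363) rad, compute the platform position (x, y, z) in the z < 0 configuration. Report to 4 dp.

φ1=0.0°: virtual centre (0.1840, 0.0000, -0.0342), radius l
arm 2 at φ=120.0°: ρ2 = 0.1840;  O2 = (-0.0920, 0.1593, 0.0342)
O3 = (0.1806·cos240.0°, 0.1806·sin240.0°, -0.0423) = (-0.0903, -0.1564, -0.0423)
subtract pairs → two planes through P
linear system: -0.5519x+0.3186y = 0.0000−0.1368z; -0.5486x+-0.3129y = -0.0006−-0.0161z
Cramer: x(z) = 0.0006+0.1084z;  y(z) = 0.0010-0.2416z
quadratic in z: (1.0701)z²+(0.0282)z+(-0.1252)=0, √Δ=0.7326 → z ∈ {-0.3554, 0.3291}; z = -0.3554 (taking z<0)
x = -0.0380, y = 0.0868

(-0.0380, 0.0868, -0.3554)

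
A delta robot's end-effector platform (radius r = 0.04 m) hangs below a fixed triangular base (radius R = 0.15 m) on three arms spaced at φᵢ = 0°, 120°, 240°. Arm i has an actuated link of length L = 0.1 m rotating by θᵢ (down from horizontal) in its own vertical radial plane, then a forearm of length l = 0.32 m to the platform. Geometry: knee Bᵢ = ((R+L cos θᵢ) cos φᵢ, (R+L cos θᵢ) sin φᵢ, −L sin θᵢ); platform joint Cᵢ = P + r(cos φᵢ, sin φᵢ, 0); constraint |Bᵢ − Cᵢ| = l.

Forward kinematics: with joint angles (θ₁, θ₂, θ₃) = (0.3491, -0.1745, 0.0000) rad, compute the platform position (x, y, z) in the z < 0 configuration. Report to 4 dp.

O1 = (0.2040·cos0.0°, 0.2040·sin0.0°, -0.0342) = (0.2040, 0.0000, -0.0342)
arm 2 at φ=120.0°: e+L cos θ2 = 0.2085;  O2 = (-0.1042, 0.1806, 0.0174)
O3 = (0.2100·cos240.0°, 0.2100·sin240.0°, 0.0000) = (-0.1050, -0.1819, 0.0000)
eliminate P² terms by subtracting sphere 1 from 2 and 3
plane₁₂: -0.6164x+0.3611y+0.1031z = 0.0010
Cramer: x(z) = -0.0019+0.1391z;  y(z) = -0.0005-0.0482z
quadratic in z: (1.0217)z²+(0.0112)z+(-0.0589)=0, √Δ=0.4906 → z ∈ {-0.2456, 0.2346}; z = -0.2456 (taking z<0)
x = -0.0360, y = 0.0114

(-0.0360, 0.0114, -0.2456)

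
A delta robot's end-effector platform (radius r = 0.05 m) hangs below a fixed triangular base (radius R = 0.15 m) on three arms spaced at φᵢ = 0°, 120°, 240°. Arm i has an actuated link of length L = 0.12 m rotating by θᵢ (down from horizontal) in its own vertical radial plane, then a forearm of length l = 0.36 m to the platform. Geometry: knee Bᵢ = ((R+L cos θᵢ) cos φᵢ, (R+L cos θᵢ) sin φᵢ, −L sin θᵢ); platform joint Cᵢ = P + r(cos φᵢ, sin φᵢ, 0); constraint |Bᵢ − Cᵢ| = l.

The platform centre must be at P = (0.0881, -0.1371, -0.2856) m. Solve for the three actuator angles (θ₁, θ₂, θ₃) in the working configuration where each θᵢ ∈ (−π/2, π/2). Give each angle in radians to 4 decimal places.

θ₁ = -0.1742, θ₂ = 1.1346, θ₃ = -0.0870

arm 1 (φ=0.0°): x'=0.0881, y'=-0.1371
  e−x'=0.0119;  (l²−L²−(e−x')²−y'²−z²)/2L = 0.0612
  √(A²+B²)=0.2858;  θ1 = -1.5292+1.3549 ≈ -0.1742
φ2=120.0° → target in arm frame (-0.1628, -0.0077)
  A cos θ + B sin θ = C:  0.2628·cos θ + -0.2856·sin θ = -0.1478
  γ=atan2(-0.2856,0.2628)=-0.8270;  ψ=arccos(-0.3809)=1.9616;  θ2=γ+ψ≈1.1346
rotate P by −φ3: (0.0747, 0.1448, -0.2856)
  A cos θ + B sin θ = C:  0.0253·cos θ + -0.2856·sin θ = 0.0500
  √(A²+B²)=0.2867;  θ3 = -1.4824+1.3954 ≈ -0.0870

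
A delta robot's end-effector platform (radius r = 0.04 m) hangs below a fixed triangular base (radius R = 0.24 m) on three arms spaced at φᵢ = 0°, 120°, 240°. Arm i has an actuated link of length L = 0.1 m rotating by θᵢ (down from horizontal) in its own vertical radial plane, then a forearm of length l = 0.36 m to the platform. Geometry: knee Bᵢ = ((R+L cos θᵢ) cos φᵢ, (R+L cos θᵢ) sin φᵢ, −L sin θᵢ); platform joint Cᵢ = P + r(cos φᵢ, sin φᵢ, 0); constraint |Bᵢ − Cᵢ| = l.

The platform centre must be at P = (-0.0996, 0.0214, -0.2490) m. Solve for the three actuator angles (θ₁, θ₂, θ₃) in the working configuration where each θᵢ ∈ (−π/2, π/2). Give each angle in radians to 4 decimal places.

φ1=0.0° → target in arm frame (-0.0996, 0.0214)
  e−x'=0.2996;  (l²−L²−(e−x')²−y'²−z²)/2L = -0.1631
  θ1 = atan2(B,A) + arccos(C/0.3896) = 1.3093
arm 2 (φ=120.0°): x'=0.0683, y'=0.0756
  A cos θ + B sin θ = C:  0.1317·cos θ + -0.2490·sin θ = 0.1728
  θ2 = atan2(B,A) + arccos(C/0.2817) = -0.1739
φ3=240.0° → target in arm frame (0.0313, -0.0970)
  e−x'=0.1687;  (l²−L²−(e−x')²−y'²−z²)/2L = 0.0986
  θ3 = atan2(B,A) + arccos(C/0.3008) = 0.2614

θ₁ = 1.3093, θ₂ = -0.1739, θ₃ = 0.2614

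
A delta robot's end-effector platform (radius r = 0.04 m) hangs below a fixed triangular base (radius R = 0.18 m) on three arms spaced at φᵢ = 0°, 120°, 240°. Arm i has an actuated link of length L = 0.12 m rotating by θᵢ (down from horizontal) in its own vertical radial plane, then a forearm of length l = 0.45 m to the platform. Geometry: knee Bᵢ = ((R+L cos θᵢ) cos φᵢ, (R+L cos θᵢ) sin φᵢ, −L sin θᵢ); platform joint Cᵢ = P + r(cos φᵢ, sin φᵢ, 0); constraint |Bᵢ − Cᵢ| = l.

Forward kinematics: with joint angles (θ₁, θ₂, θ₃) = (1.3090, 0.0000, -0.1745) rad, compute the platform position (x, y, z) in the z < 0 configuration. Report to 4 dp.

φ1=0.0°: virtual centre (0.1711, 0.0000, -0.1159), radius l
arm 2 at φ=120.0°: ρ2 = 0.2600;  S2 = (-0.1300, 0.2252, 0.0000)
S3 = (0.2582·cos240.0°, 0.2582·sin240.0°, 0.0208) = (-0.1291, -0.2236, 0.0208)
|S₂|²−|S₁|² = 0.0249;  |S₃|²−|S₁|² = 0.0244
linear system: -0.6021x+0.4503y = 0.0249−0.2318z; -0.6003x+-0.4472y = 0.0244−0.2735z
Cramer: x(z) = -0.0410+0.4204z;  y(z) = 0.0005+0.0473z
quadratic in z: (1.1789)z²+(0.0536)z+(-0.1441)=0, √Δ=0.8261 → z ∈ {-0.3731, 0.3276}; z = -0.3731 (taking z<0)
x = -0.1978, y = -0.0172

(-0.1978, -0.0172, -0.3731)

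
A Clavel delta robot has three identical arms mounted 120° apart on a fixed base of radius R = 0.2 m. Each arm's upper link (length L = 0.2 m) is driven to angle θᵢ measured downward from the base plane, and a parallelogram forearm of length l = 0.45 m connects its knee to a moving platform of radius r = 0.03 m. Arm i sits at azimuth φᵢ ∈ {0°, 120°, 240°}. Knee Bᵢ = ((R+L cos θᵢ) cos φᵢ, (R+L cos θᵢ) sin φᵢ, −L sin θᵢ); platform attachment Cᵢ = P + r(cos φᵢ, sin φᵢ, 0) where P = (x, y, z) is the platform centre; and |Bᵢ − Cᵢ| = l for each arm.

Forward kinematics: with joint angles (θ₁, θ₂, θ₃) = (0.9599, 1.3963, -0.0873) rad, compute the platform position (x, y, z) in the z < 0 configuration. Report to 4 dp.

(-0.0323, -0.2210, -0.3943)

S1 = (0.2847·cos0.0°, 0.2847·sin0.0°, -0.1638) = (0.2847, 0.0000, -0.1638)
arm 2 at φ=120.0°: (R−r)+L cos θ2 = 0.2047;  S2 = (-0.1024, 0.1773, -0.1970)
S3 = (0.3692·cos240.0°, 0.3692·sin240.0°, 0.0174) = (-0.1846, -0.3198, 0.0174)
subtract pairs → two planes through P
plane₁₂: -0.7742x+0.3546y+-0.0663z = -0.0272
Cramer: x(z) = 0.0087+0.1041z;  y(z) = -0.0577+0.4141z
into |P−S₁|² = l²: 1.1823z² + 0.2224z + -0.0961 = 0;  Δ = 0.5042;  z = -0.3943 or 0.2062 → z<0 root = -0.3943
x = -0.0323, y = -0.2210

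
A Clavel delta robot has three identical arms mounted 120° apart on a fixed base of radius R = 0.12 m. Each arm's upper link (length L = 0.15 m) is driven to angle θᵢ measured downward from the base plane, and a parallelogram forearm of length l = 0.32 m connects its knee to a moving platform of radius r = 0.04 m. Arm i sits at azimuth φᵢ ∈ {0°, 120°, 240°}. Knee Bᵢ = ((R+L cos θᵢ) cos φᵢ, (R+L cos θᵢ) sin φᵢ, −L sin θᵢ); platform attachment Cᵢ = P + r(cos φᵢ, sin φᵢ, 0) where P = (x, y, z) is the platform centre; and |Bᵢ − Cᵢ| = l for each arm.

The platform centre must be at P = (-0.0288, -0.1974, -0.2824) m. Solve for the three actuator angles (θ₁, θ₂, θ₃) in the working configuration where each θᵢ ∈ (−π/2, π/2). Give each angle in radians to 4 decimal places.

φ1=0.0° → target in arm frame (-0.0288, -0.1974)
  A=0.1088, B=-0.2824, C=(l²−L²−A²−y'²−z²)/(2L)=-0.1688
  √(A²+B²)=0.3026;  θ1 = -1.2031+2.1627 ≈ 0.9596
arm 2 (φ=120.0°): x'=-0.1566, y'=0.1236
  A cos θ + B sin θ = C:  0.2366·cos θ + -0.2824·sin θ = -0.2370
  θ2 = atan2(B,A) + arccos(C/0.3684) = 1.3961
rotate P by −φ3: (0.1854, 0.0738, -0.2824)
  e−x'=-0.1054;  (l²−L²−(e−x')²−y'²−z²)/2L = -0.0546
  √(A²+B²)=0.3014;  θ3 = -1.9279+1.7531 ≈ -0.1748

θ₁ = 0.9596, θ₂ = 1.3961, θ₃ = -0.1748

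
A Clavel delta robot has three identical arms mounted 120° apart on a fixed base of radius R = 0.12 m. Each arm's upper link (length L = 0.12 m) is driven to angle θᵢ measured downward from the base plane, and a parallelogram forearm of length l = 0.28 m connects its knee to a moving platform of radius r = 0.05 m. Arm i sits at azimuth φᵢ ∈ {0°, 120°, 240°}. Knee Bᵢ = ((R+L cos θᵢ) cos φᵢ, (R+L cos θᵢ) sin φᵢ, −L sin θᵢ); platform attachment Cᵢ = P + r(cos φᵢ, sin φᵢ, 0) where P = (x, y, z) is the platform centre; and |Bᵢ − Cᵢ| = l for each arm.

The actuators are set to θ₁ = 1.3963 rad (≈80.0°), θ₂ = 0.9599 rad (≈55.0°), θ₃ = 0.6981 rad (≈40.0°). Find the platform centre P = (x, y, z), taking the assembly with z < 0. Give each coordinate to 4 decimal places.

centre 1 = (0.0908·cos0.0°, 0.0908·sin0.0°, -0.1182) = (0.0908, 0.0000, -0.1182)
φ2=120.0°: virtual centre (-0.0694, 0.1202, -0.0983), radius l
φ3=240.0°: virtual centre (-0.0810, -0.1402, -0.0771), radius l
eliminate P² terms by subtracting sphere 1 from 2 and 3
linear system: -0.3205x+0.2405y = 0.0067−0.0398z; -0.3436x+-0.2805y = 0.0100−0.0821z
Cramer: x(z) = -0.0248+0.1791z;  y(z) = -0.0051+0.0733z
sphere 1 gives Az²+Bz+C=0 with A=1.0374, B=0.1942, C=-0.0510;  B²−4AC=0.2495;  roots -0.3343, 0.1471;  negative root z = -0.3343
x = -0.0847, y = -0.0296

(-0.0847, -0.0296, -0.3343)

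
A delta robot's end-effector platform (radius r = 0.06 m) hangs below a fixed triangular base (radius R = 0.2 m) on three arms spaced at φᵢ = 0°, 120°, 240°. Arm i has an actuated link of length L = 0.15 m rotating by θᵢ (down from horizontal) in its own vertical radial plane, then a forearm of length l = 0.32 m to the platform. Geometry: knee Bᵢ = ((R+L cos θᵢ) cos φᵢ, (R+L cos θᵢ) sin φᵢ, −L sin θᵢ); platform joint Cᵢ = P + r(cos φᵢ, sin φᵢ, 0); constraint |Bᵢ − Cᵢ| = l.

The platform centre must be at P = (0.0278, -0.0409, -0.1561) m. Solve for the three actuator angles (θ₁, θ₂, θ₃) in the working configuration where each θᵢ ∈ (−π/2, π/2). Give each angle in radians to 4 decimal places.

θ₁ = -0.1743, θ₂ = 0.6107, θ₃ = -0.0878

arm 1 (φ=0.0°): x'=0.0278, y'=-0.0409
  A=0.1122, B=-0.1561, C=(l²−L²−A²−y'²−z²)/(2L)=0.1376
  √(A²+B²)=0.1922;  θ1 = -0.9476+0.7733 ≈ -0.1743
φ2=120.0° → target in arm frame (-0.0493, -0.0036)
  A cos θ + B sin θ = C:  0.1893·cos θ + -0.1561·sin θ = 0.0656
  θ2 = atan2(B,A) + arccos(C/0.2454) = 0.6107
arm 3 (φ=240.0°): x'=0.0215, y'=0.0445
  A cos θ + B sin θ = C:  0.1185·cos θ + -0.1561·sin θ = 0.1317
  θ3 = atan2(B,A) + arccos(C/0.1960) = -0.0878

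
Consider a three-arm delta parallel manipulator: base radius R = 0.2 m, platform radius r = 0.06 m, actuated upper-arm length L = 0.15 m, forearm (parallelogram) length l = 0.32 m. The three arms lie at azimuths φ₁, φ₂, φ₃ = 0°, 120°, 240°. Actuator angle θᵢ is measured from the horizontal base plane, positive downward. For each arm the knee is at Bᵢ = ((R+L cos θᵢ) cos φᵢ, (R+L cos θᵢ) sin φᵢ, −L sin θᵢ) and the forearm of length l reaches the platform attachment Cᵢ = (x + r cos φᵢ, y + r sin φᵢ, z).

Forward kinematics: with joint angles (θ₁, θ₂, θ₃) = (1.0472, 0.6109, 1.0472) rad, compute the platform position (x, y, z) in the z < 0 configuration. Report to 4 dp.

arm 1 at φ=0.0°: e+L cos θ1 = 0.2150;  centre 1 = (0.2150, 0.0000, -0.1299)
centre 2 = (0.2629·cos120.0°, 0.2629·sin120.0°, -0.0860) = (-0.1314, 0.2277, -0.0860)
φ3=240.0°: virtual centre (-0.1075, -0.1862, -0.1299), radius l
|centre ₂|²−|centre ₁|² = 0.0134;  |centre ₃|²−|centre ₁|² = 0.0000
[-0.6929 0.4553 0.0877]·P = 0.0134;  [-0.6450 -0.3724 0.0000]·P = 0.0000
Cramer: x(z) = -0.0090+0.0592z;  y(z) = 0.0157-0.1026z
sphere 1 gives Az²+Bz+C=0 with A=1.0140, B=0.2301, C=-0.0351;  B²−4AC=0.1952;  roots -0.3313, 0.1044;  negative root z = -0.3313
x = -0.0287, y = 0.0497

(-0.0287, 0.0497, -0.3313)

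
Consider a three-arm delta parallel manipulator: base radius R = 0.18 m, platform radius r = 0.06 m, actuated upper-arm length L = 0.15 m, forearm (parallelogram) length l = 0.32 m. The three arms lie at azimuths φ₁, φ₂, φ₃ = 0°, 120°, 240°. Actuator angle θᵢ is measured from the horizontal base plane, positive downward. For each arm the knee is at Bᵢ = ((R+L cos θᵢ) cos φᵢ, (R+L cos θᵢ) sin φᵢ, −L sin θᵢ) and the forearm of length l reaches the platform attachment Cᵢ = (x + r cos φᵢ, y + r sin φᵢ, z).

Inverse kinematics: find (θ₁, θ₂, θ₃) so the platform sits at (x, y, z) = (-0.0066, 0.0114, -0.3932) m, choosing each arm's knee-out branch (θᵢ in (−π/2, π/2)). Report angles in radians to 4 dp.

θ₁ = 1.1345, θ₂ = 1.0470, θ₃ = 1.1344

φ1=0.0° → target in arm frame (-0.0066, 0.0114)
  A cos θ + B sin θ = C:  0.1266·cos θ + -0.3932·sin θ = -0.3029
  θ1 = atan2(B,A) + arccos(C/0.4131) = 1.1345
arm 2 (φ=120.0°): x'=0.0132, y'=0.0000
  A=0.1068, B=-0.3932, C=(l²−L²−A²−y'²−z²)/(2L)=-0.2871
  θ2 = atan2(B,A) + arccos(C/0.4075) = 1.0470
φ3=240.0° → target in arm frame (-0.0066, -0.0114)
  A cos θ + B sin θ = C:  0.1266·cos θ + -0.3932·sin θ = -0.3029
  √(A²+B²)=0.4131;  θ3 = -1.2594+2.3938 ≈ 1.1344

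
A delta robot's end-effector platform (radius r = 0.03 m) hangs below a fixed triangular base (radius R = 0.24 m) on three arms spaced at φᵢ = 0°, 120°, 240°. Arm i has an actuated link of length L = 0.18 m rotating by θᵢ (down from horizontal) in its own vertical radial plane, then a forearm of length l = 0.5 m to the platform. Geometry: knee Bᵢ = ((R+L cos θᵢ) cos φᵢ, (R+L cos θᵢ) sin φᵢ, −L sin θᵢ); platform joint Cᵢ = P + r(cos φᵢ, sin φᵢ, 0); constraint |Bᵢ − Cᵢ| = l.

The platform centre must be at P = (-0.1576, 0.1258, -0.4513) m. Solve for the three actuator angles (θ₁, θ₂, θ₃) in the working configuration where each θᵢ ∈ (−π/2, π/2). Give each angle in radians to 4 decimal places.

θ₁ = 1.3963, θ₂ = 0.0000, θ₃ = 0.9599

arm 1 (φ=0.0°): x'=-0.1576, y'=0.1258
  e−x'=0.3676;  (l²−L²−(e−x')²−y'²−z²)/2L = -0.3806
  θ1 = atan2(B,A) + arccos(C/0.5821) = 1.3963
φ2=120.0° → target in arm frame (0.1877, 0.0736)
  A cos θ + B sin θ = C:  0.0223·cos θ + -0.4513·sin θ = 0.0223
  θ2 = atan2(B,A) + arccos(C/0.4518) = 0.0000
rotate P by −φ3: (-0.0301, -0.1994, -0.4513)
  A=0.2401, B=-0.4513, C=(l²−L²−A²−y'²−z²)/(2L)=-0.2319
  √(A²+B²)=0.5112;  θ3 = -1.0818+2.0417 ≈ 0.9599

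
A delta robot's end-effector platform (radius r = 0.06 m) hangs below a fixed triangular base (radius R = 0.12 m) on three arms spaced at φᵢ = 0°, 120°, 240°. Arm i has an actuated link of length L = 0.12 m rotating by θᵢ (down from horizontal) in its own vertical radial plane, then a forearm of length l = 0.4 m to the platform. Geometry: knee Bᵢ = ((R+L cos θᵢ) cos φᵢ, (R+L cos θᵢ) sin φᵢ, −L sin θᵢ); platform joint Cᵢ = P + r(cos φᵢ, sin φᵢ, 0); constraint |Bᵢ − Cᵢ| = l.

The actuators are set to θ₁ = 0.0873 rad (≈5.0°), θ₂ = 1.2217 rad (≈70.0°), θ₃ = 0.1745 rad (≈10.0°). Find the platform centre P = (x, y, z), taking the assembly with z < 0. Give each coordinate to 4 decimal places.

(0.1154, -0.1759, -0.3639)

φ1=0.0°: virtual centre (0.1795, 0.0000, -0.0105), radius l
φ2=120.0°: virtual centre (-0.0505, 0.0875, -0.1128), radius l
S3 = (0.1782·cos240.0°, 0.1782·sin240.0°, -0.0208) = (-0.0891, -0.1543, -0.0208)
eliminate P² terms by subtracting sphere 1 from 2 and 3
[-0.4601 0.1750 -0.2046]·P = -0.0094;  [-0.5373 -0.3086 -0.0207]·P = -0.0002
det = 0.2360;  x = 0.0124+-0.2829z,  y = -0.0211+0.4253z
quadratic in z: (1.2609)z²+(0.0975)z+(-0.1315)=0, √Δ=0.8203 → z ∈ {-0.3639, 0.2866}; z = -0.3639 (taking z<0)
x = 0.1154, y = -0.1759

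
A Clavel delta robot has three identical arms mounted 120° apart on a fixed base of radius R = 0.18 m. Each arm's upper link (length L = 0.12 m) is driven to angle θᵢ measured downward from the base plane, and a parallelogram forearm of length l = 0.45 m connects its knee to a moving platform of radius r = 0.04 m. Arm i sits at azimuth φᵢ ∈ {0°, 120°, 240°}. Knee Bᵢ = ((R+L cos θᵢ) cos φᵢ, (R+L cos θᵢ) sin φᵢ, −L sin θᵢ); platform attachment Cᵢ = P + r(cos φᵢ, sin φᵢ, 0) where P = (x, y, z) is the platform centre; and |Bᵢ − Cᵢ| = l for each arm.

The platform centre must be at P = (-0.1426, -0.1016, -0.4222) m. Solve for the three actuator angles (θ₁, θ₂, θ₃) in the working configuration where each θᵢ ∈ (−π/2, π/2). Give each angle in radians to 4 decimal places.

arm 1 (φ=0.0°): x'=-0.1426, y'=-0.1016
  A cos θ + B sin θ = C:  0.2826·cos θ + -0.4222·sin θ = -0.3347
  θ1 = atan2(B,A) + arccos(C/0.5081) = 1.3092
arm 2 (φ=120.0°): x'=-0.0167, y'=0.1743
  A=0.1567, B=-0.4222, C=(l²−L²−A²−y'²−z²)/(2L)=-0.1878
  γ=atan2(-0.4222,0.1567)=-1.2154;  ψ=arccos(-0.4171)=2.0011;  θ2=γ+ψ≈0.7856
rotate P by −φ3: (0.1593, -0.0727, -0.4222)
  e−x'=-0.0193;  (l²−L²−(e−x')²−y'²−z²)/2L = 0.0175
  γ=atan2(-0.4222,-0.0193)=-1.6164;  ψ=arccos(0.0413)=1.5295;  θ3=γ+ψ≈-0.0870

θ₁ = 1.3092, θ₂ = 0.7856, θ₃ = -0.0870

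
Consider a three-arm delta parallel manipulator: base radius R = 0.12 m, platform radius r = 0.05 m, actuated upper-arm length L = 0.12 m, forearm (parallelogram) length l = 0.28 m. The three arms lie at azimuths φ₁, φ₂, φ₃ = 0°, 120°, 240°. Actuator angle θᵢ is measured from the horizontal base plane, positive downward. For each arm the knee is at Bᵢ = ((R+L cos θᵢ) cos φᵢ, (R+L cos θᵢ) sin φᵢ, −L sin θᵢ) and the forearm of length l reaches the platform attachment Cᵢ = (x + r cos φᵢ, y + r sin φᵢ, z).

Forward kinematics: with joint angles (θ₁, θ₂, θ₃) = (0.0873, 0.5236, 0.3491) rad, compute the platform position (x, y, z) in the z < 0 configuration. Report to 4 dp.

(0.0383, -0.0176, -0.2455)

φ1=0.0°: virtual centre (0.1895, 0.0000, -0.0105), radius l
arm 2 at φ=120.0°: (R−r)+L cos θ2 = 0.1739;  S2 = (-0.0870, 0.1506, -0.0600)
arm 3 at φ=240.0°: (R−r)+L cos θ3 = 0.1828;  S3 = (-0.0914, -0.1583, -0.0410)
subtract pairs → two planes through P
plane₁₂: -0.5530x+0.3012y+-0.0991z = -0.0022
Cramer: x(z) = 0.0028-0.1446z;  y(z) = -0.0020+0.0634z
quadratic in z: (1.0249)z²+(0.0747)z+(-0.0434)=0, √Δ=0.4285 → z ∈ {-0.2455, 0.1726}; z = -0.2455 (taking z<0)
x = 0.0383, y = -0.0176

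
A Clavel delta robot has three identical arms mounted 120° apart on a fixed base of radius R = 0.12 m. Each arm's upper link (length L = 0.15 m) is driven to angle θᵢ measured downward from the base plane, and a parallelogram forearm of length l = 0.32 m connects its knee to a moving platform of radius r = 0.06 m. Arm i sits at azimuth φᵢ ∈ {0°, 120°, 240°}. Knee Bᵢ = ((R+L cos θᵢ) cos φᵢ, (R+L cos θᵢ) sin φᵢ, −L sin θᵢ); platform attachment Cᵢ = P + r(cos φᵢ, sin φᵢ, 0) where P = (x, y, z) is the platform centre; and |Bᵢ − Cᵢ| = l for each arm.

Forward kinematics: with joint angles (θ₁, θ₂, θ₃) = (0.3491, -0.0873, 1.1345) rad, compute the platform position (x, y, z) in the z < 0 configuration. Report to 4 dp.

(0.0386, 0.1646, -0.2725)

arm 1 at φ=0.0°: (R−r)+L cos θ1 = 0.2010;  O1 = (0.2010, 0.0000, -0.0513)
O2 = (0.2094·cos120.0°, 0.2094·sin120.0°, 0.0131) = (-0.1047, 0.1814, 0.0131)
φ3=240.0°: virtual centre (-0.0617, -0.1069, -0.1359), radius l
eliminate P² terms by subtracting sphere 1 from 2 and 3
linear system: -0.6113x+0.3627y = 0.0010−0.1288z; -0.5253x+-0.2137y = -0.0093−-0.1693z
det = 0.3212;  x = 0.0098+-0.1055z,  y = 0.0194+-0.5328z
sphere 1 gives Az²+Bz+C=0 with A=1.2950, B=0.1223, C=-0.0629;  B²−4AC=0.3406;  roots -0.2725, 0.1781;  negative root z = -0.2725
x = 0.0386, y = 0.1646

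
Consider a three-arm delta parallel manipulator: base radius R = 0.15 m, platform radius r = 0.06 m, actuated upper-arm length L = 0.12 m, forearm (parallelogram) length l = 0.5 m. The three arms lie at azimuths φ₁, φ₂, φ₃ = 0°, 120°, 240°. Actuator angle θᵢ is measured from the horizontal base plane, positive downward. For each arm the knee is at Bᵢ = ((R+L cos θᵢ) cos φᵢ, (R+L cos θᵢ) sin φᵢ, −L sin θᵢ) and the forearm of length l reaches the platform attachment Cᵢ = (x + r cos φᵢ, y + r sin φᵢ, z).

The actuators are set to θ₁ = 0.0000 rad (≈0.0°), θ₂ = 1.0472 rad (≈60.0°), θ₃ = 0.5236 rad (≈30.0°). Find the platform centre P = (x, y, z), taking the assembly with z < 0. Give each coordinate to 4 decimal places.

arm 1 at φ=0.0°: ρ1 = 0.2100;  centre 1 = (0.2100, 0.0000, 0.0000)
φ2=120.0°: virtual centre (-0.0750, 0.1299, -0.1039), radius l
centre 3 = (0.1939·cos240.0°, 0.1939·sin240.0°, -0.0600) = (-0.0970, -0.1679, -0.0600)
subtract pairs → two planes through P
plane₁₂: -0.5700x+0.2598y+-0.2078z = -0.0108
Cramer: x(z) = 0.0125-0.2878z;  y(z) = -0.0142+0.1687z
sphere 1 gives Az²+Bz+C=0 with A=1.1113, B=0.1089, C=-0.2108;  B²−4AC=0.9488;  roots -0.4873, 0.3893;  negative root z = -0.4873
x = 0.1527, y = -0.0964

(0.1527, -0.0964, -0.4873)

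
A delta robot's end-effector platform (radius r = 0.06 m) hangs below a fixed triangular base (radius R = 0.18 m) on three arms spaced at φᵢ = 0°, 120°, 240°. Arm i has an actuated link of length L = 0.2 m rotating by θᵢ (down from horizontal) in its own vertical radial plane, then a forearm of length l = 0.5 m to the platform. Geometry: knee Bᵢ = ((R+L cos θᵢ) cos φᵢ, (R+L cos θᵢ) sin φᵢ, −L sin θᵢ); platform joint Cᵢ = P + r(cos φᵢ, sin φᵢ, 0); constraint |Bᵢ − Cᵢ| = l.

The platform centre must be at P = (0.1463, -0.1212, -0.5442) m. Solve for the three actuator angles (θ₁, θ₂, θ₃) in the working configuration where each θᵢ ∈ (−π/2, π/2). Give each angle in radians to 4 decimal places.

φ1=0.0° → target in arm frame (0.1463, -0.1212)
  A=-0.0263, B=-0.5442, C=(l²−L²−A²−y'²−z²)/(2L)=-0.2538
  γ=atan2(-0.5442,-0.0263)=-1.6191;  ψ=arccos(-0.4659)=2.0554;  θ1=γ+ψ≈0.4364
φ2=120.0° → target in arm frame (-0.1781, -0.0661)
  e−x'=0.2981;  (l²−L²−(e−x')²−y'²−z²)/2L = -0.4485
  γ=atan2(-0.5442,0.2981)=-1.0696;  ψ=arccos(-0.7228)=2.3786;  θ2=γ+ψ≈1.3090
φ3=240.0° → target in arm frame (0.0318, 0.1873)
  A=0.0882, B=-0.5442, C=(l²−L²−A²−y'²−z²)/(2L)=-0.3225
  √(A²+B²)=0.5513;  θ3 = -1.4101+2.1957 ≈ 0.7856

θ₁ = 0.4364, θ₂ = 1.3090, θ₃ = 0.7856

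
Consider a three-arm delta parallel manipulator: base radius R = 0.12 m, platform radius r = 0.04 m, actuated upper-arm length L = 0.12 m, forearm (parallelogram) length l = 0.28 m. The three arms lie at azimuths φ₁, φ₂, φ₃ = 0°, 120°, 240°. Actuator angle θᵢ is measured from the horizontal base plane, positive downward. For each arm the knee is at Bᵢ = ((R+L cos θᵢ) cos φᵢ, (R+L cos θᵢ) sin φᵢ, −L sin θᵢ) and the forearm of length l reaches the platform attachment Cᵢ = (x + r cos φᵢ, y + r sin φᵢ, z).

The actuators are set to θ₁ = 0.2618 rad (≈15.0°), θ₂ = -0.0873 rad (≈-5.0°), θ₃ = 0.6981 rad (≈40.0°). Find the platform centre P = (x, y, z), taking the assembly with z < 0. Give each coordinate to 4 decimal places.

(0.0075, 0.0688, -0.2264)

φ1=0.0°: virtual centre (0.1959, 0.0000, -0.0311), radius l
φ2=120.0°: virtual centre (-0.0998, 0.1728, 0.0105), radius l
arm 3 at φ=240.0°: e+L cos θ3 = 0.1719;  O3 = (-0.0860, -0.1489, -0.0771)
eliminate P² terms by subtracting sphere 1 from 2 and 3
[-0.5914 0.3456 0.0830]·P = 0.0006;  [-0.5637 -0.2978 -0.0921]·P = -0.0038
Cramer: x(z) = 0.0031-0.0192z;  y(z) = 0.0070-0.2731z
sphere 1 gives Az²+Bz+C=0 with A=1.0750, B=0.0657, C=-0.0402;  B²−4AC=0.1772;  roots -0.2264, 0.1653;  negative root z = -0.2264
x = 0.0075, y = 0.0688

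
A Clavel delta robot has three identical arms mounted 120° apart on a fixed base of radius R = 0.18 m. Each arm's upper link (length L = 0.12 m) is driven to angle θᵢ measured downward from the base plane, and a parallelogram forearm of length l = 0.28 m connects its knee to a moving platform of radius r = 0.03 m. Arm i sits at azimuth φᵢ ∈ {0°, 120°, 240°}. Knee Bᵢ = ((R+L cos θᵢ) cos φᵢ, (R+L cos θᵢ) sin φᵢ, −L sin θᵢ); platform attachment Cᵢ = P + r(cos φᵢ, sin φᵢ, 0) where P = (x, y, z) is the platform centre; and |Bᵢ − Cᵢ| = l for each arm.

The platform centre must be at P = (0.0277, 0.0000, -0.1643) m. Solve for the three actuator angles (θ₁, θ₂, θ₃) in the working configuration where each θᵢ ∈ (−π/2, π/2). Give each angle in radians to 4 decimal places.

arm 1 (φ=0.0°): x'=0.0277, y'=0.0000
  e−x'=0.1223;  (l²−L²−(e−x')²−y'²−z²)/2L = 0.0919
  θ1 = atan2(B,A) + arccos(C/0.2048) = 0.1748
arm 2 (φ=120.0°): x'=-0.0138, y'=-0.0240
  A=0.1638, B=-0.1643, C=(l²−L²−A²−y'²−z²)/(2L)=0.0399
  √(A²+B²)=0.2320;  θ2 = -0.7868+1.3979 ≈ 0.6111
rotate P by −φ3: (-0.0139, 0.0240, -0.1643)
  e−x'=0.1638;  (l²−L²−(e−x')²−y'²−z²)/2L = 0.0399
  γ=atan2(-0.1643,0.1638)=-0.7868;  ψ=arccos(0.1721)=1.3979;  θ3=γ+ψ≈0.6111

θ₁ = 0.1748, θ₂ = 0.6111, θ₃ = 0.6111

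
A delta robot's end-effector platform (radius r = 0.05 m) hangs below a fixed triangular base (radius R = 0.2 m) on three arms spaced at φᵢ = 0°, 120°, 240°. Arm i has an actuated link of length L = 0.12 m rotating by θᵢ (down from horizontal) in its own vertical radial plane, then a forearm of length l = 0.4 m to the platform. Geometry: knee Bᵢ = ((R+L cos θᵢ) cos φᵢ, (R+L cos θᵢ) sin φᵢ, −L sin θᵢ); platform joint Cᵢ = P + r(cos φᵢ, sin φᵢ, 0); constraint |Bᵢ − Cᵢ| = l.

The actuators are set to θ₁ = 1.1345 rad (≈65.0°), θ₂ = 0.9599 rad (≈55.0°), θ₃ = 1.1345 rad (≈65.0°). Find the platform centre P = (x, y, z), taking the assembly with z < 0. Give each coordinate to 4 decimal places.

(-0.0116, 0.0201, -0.4472)

φ1=0.0°: virtual centre (0.2007, 0.0000, -0.1088), radius l
arm 2 at φ=120.0°: (R−r)+L cos θ2 = 0.2188;  S2 = (-0.1094, 0.1895, -0.0983)
φ3=240.0°: virtual centre (-0.1004, -0.1738, -0.1088), radius l
eliminate P² terms by subtracting sphere 1 from 2 and 3
linear system: -0.6203x+0.3790y = 0.0054−0.0209z; -0.6021x+-0.3476y = 0.0000−0.0000z
det = 0.4438;  x = -0.0043+0.0164z,  y = 0.0074+-0.0284z
into |P−S₁|² = l²: 1.0011z² + 0.2104z + -0.1061 = 0;  Δ = 0.4691;  z = -0.4472 or 0.2370 → z<0 root = -0.4472
x = -0.0116, y = 0.0201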